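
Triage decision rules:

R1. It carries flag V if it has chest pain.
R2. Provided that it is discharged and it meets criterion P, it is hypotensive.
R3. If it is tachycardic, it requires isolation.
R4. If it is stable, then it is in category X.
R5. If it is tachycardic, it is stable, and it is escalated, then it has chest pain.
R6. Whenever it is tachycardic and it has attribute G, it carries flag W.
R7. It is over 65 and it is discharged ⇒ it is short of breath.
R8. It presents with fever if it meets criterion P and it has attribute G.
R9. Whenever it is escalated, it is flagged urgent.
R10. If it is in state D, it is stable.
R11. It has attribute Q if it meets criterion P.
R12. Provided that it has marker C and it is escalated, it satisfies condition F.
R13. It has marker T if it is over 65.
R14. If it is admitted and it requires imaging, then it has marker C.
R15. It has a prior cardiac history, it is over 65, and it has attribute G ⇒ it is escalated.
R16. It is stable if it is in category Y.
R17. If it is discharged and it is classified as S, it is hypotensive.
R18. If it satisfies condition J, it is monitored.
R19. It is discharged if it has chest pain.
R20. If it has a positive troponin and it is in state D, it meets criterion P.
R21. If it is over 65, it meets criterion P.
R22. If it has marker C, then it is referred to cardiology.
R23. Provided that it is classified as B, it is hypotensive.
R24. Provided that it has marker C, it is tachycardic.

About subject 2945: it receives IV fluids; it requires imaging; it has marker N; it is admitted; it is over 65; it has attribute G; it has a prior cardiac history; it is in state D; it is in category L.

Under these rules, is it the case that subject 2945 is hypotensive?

Yes

By R10 (it is in state D): it is stable.
By R14 (it is admitted, it requires imaging): it has marker C.
By R15 (it has a prior cardiac history, it is over 65, it has attribute G): it is escalated.
By R21 (it is over 65): it meets criterion P.
By R24 (it has marker C): it is tachycardic.
By R5 (it is tachycardic, it is stable, it is escalated): it has chest pain.
By R19 (it has chest pain): it is discharged.
By R2 (it is discharged, it meets criterion P): it is hypotensive.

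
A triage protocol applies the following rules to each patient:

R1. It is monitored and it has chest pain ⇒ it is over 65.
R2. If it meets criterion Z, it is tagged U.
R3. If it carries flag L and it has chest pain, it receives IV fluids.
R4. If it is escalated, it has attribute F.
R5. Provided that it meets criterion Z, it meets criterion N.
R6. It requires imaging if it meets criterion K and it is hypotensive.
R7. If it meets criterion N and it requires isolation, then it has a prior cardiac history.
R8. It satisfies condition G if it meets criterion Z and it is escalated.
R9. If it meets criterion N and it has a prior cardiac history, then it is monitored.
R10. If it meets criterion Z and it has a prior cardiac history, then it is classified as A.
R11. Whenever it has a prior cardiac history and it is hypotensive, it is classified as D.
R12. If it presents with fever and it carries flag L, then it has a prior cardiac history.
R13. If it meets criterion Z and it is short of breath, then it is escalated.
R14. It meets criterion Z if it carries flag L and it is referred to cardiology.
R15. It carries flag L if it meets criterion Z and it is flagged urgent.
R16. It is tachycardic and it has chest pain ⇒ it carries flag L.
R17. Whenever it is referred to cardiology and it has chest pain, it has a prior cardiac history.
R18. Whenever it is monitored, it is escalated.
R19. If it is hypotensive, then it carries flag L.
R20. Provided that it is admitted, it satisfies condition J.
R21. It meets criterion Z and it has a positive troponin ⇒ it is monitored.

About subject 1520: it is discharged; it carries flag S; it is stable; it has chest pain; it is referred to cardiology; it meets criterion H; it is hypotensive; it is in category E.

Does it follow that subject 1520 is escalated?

Yes

By R17 (it is referred to cardiology, it has chest pain): it has a prior cardiac history.
By R19 (it is hypotensive): it carries flag L.
By R14 (it carries flag L, it is referred to cardiology): it meets criterion Z.
By R5 (it meets criterion Z): it meets criterion N.
By R9 (it meets criterion N, it has a prior cardiac history): it is monitored.
By R18 (it is monitored): it is escalated.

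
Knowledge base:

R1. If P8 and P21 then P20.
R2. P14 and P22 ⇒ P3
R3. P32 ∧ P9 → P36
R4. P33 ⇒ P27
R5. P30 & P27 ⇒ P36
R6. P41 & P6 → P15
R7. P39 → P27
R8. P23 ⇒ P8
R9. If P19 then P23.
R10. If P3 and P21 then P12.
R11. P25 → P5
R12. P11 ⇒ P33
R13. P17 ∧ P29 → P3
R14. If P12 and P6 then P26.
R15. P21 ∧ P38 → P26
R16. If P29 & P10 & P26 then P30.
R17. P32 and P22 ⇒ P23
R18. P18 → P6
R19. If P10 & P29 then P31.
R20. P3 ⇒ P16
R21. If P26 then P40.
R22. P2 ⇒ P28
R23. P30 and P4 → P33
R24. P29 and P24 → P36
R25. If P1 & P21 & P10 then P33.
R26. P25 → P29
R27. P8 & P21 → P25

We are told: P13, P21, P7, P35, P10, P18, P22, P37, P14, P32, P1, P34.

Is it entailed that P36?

Yes

P3  (by R2: P14, P22)
P12  (by R10: P3, P21)
P23  (by R17: P32, P22)
P6  (by R18: P18)
P33  (by R25: P1, P21, P10)
P27  (by R4: P33)
P8  (by R8: P23)
P26  (by R14: P12, P6)
P25  (by R27: P8, P21)
P29  (by R26: P25)
P30  (by R16: P29, P10, P26)
P36  (by R5: P30, P27)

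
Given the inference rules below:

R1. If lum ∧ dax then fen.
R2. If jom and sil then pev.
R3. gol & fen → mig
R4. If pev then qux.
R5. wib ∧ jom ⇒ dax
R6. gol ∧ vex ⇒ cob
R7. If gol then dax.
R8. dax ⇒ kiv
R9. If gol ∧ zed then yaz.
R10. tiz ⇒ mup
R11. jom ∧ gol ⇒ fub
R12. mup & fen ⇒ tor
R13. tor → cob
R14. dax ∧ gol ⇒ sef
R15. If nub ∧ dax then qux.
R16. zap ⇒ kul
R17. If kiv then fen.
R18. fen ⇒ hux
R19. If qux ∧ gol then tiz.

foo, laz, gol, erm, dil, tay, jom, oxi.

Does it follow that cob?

No

Forward chaining from the given facts derives: dax, kiv, fub, sef, fen, hux, mig.
Rules concluding cob: R6 needs vex; R13 needs tor — none of these are established.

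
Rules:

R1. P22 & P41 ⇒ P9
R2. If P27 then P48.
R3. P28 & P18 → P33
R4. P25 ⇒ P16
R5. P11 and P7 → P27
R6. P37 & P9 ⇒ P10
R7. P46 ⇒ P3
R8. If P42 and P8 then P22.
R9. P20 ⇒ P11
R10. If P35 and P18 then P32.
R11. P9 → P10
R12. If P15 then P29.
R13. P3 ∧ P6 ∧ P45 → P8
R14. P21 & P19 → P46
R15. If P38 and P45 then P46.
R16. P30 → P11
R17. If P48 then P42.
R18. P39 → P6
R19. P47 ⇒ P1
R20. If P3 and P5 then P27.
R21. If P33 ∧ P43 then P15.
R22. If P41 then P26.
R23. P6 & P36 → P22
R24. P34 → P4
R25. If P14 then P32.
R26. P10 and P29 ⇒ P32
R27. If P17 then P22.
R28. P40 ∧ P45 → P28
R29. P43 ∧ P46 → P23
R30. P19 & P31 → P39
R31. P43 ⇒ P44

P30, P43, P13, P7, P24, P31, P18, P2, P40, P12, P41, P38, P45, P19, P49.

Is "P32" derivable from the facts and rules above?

Yes

P46  (by R15: P38, P45)
P11  (by R16: P30)
P28  (by R28: P40, P45)
P39  (by R30: P19, P31)
P33  (by R3: P28, P18)
P27  (by R5: P11, P7)
P3  (by R7: P46)
P6  (by R18: P39)
P15  (by R21: P33, P43)
P48  (by R2: P27)
P29  (by R12: P15)
P8  (by R13: P3, P6, P45)
P42  (by R17: P48)
P22  (by R8: P42, P8)
P9  (by R1: P22, P41)
P10  (by R11: P9)
P32  (by R26: P10, P29)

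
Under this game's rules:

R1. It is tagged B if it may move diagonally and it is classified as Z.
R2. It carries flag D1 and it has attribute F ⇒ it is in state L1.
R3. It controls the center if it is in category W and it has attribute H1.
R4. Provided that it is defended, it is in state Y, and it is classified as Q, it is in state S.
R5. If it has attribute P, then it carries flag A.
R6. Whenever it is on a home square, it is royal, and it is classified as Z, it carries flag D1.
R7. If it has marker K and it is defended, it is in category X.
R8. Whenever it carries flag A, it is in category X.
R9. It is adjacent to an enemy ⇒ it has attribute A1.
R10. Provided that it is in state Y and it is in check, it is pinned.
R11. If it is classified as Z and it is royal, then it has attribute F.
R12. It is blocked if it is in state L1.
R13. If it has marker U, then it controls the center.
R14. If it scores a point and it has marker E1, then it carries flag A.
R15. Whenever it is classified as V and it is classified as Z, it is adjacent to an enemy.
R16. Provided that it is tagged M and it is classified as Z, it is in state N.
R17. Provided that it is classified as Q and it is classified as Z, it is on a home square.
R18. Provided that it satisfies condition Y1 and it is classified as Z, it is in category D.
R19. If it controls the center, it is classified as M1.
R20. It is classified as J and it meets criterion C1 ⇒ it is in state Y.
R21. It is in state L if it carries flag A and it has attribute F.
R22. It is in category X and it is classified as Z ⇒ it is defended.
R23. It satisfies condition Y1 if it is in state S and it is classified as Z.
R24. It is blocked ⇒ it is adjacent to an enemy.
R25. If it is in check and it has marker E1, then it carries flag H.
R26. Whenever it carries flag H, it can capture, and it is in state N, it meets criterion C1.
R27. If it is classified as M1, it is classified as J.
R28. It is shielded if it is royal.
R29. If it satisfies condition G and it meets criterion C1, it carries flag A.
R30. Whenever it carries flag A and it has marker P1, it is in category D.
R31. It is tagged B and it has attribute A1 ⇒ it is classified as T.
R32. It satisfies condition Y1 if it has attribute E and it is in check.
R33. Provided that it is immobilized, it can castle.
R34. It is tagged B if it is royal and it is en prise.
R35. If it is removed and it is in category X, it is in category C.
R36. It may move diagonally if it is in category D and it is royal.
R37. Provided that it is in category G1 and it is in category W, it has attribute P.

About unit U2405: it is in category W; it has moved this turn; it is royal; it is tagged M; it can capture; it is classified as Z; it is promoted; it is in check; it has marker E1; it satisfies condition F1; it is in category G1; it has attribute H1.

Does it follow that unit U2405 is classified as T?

Forward chaining from the given facts derives: controls the center, has attribute F, is in state N, is classified as M1, carries flag H, meets criterion C1, is classified as J, is shielded, has attribute P, carries flag A, is in category X, is in state Y, is in state L, is defended, is pinned.
The only rule concluding "it is classified as T" is R31, which needs "it is tagged B"; that is never established.

No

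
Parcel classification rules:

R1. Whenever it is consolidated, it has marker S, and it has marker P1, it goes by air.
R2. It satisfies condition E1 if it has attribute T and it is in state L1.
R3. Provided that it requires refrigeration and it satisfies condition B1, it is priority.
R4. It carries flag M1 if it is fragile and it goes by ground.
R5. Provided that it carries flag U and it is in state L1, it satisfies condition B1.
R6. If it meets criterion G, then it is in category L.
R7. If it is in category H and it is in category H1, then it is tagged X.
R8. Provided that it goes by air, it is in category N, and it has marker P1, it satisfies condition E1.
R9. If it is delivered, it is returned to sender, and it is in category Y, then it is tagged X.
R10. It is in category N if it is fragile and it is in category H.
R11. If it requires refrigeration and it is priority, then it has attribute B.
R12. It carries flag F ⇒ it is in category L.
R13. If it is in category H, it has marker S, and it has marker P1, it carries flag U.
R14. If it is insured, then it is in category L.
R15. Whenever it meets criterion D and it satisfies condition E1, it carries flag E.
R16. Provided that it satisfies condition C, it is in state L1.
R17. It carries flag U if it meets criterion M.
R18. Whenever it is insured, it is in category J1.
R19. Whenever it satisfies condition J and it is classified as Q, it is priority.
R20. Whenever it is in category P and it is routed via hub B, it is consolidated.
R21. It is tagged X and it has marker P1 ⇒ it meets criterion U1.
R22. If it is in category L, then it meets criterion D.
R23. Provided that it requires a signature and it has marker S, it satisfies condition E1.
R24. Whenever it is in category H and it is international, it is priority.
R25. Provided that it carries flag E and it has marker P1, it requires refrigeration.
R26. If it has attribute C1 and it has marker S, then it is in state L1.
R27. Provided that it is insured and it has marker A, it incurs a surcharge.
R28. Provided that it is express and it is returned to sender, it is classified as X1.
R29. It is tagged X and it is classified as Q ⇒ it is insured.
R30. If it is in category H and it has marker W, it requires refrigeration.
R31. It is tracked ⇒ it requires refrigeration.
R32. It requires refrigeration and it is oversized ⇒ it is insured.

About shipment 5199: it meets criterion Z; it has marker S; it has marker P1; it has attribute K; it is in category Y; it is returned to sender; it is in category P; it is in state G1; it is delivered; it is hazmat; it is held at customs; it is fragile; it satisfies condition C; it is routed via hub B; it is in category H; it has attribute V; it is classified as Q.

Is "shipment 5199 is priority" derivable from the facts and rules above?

Yes

By R9 (it is delivered, it is returned to sender, it is in category Y): it is tagged X.
By R10 (it is fragile, it is in category H): it is in category N.
By R13 (it is in category H, it has marker S, it has marker P1): it carries flag U.
By R16 (it satisfies condition C): it is in state L1.
By R20 (it is in category P, it is routed via hub B): it is consolidated.
By R29 (it is tagged X, it is classified as Q): it is insured.
By R1 (it is consolidated, it has marker S, it has marker P1): it goes by air.
By R5 (it carries flag U, it is in state L1): it satisfies condition B1.
By R8 (it goes by air, it is in category N, it has marker P1): it satisfies condition E1.
By R14 (it is insured): it is in category L.
By R22 (it is in category L): it meets criterion D.
By R15 (it meets criterion D, it satisfies condition E1): it carries flag E.
By R25 (it carries flag E, it has marker P1): it requires refrigeration.
By R3 (it requires refrigeration, it satisfies condition B1): it is priority.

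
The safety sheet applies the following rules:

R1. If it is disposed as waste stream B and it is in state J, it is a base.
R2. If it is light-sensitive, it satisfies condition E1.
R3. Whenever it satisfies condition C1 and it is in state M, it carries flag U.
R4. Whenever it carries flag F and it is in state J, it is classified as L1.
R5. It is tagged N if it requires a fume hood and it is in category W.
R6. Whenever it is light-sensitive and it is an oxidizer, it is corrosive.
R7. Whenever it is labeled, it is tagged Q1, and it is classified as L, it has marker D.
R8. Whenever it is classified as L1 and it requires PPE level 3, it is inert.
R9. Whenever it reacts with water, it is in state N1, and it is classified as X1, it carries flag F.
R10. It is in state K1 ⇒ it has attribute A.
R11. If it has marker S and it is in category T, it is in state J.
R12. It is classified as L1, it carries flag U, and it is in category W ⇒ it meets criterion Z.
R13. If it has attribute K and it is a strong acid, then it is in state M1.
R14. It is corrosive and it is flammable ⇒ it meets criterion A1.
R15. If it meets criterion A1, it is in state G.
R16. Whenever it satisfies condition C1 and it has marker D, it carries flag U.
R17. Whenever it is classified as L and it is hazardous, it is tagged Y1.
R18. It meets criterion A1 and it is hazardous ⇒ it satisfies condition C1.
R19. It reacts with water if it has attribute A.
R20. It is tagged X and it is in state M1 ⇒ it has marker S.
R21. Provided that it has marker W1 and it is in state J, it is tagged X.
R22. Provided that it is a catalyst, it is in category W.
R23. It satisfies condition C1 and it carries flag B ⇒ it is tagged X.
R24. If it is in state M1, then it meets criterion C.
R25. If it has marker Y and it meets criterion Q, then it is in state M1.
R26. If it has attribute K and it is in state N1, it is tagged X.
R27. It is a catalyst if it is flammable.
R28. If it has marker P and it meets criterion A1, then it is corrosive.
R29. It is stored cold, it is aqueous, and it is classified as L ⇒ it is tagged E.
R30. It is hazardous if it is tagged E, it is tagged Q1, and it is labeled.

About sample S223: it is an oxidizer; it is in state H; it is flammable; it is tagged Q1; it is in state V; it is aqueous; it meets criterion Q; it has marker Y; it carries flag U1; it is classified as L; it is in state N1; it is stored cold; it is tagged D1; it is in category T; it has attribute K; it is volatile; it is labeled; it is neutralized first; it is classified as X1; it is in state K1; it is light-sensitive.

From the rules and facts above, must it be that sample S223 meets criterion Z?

By R6 (it is light-sensitive, it is an oxidizer): it is corrosive.
By R7 (it is labeled, it is tagged Q1, it is classified as L): it has marker D.
By R10 (it is in state K1): it has attribute A.
By R14 (it is corrosive, it is flammable): it meets criterion A1.
By R19 (it has attribute A): it reacts with water.
By R25 (it has marker Y, it meets criterion Q): it is in state M1.
By R26 (it has attribute K, it is in state N1): it is tagged X.
By R27 (it is flammable): it is a catalyst.
By R29 (it is stored cold, it is aqueous, it is classified as L): it is tagged E.
By R30 (it is tagged E, it is tagged Q1, it is labeled): it is hazardous.
By R9 (it reacts with water, it is in state N1, it is classified as X1): it carries flag F.
By R18 (it meets criterion A1, it is hazardous): it satisfies condition C1.
By R20 (it is tagged X, it is in state M1): it has marker S.
By R22 (it is a catalyst): it is in category W.
By R11 (it has marker S, it is in category T): it is in state J.
By R16 (it satisfies condition C1, it has marker D): it carries flag U.
By R4 (it carries flag F, it is in state J): it is classified as L1.
By R12 (it is classified as L1, it carries flag U, it is in category W): it meets criterion Z.

Yes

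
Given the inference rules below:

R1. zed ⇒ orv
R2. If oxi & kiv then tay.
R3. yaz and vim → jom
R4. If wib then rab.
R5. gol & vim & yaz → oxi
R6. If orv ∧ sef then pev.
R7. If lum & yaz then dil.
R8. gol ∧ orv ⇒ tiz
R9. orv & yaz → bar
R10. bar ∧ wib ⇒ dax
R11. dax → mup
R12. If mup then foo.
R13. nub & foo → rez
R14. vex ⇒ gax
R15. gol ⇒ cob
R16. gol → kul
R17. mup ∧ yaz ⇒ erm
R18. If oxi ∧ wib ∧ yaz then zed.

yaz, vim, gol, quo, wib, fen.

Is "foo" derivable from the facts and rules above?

Yes

oxi  (by R5: gol, vim, yaz)
zed  (by R18: oxi, wib, yaz)
orv  (by R1: zed)
bar  (by R9: orv, yaz)
dax  (by R10: bar, wib)
mup  (by R11: dax)
foo  (by R12: mup)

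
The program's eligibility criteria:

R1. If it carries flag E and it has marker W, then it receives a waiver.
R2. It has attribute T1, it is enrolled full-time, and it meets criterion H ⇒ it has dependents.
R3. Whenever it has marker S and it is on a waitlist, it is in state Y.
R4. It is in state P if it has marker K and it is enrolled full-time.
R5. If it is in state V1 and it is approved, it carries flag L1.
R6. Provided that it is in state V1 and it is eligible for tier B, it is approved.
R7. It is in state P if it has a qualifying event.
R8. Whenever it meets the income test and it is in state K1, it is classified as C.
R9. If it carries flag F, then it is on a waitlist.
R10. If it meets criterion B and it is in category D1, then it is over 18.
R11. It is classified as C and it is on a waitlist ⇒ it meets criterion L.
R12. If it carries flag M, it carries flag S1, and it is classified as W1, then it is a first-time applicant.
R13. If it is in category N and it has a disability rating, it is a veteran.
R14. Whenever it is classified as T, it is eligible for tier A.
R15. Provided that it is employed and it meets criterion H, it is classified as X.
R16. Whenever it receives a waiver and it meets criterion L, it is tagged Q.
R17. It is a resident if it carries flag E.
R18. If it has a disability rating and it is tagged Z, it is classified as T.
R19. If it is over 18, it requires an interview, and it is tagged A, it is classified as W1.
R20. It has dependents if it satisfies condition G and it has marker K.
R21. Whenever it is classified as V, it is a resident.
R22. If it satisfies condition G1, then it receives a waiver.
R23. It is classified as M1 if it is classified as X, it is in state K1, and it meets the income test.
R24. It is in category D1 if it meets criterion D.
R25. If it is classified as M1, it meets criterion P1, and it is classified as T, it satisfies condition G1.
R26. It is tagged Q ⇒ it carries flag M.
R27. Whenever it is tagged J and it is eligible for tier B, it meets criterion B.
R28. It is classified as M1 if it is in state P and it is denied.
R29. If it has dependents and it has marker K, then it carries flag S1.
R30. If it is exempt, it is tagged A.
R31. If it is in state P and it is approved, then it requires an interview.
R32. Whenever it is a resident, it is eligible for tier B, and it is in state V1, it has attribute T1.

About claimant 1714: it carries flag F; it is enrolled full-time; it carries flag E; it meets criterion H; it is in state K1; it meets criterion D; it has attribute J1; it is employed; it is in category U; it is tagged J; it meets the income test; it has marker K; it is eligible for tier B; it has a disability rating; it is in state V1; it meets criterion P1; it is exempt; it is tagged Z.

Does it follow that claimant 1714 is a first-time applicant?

Yes

By R4 (it has marker K, it is enrolled full-time): it is in state P.
By R6 (it is in state V1, it is eligible for tier B): it is approved.
By R8 (it meets the income test, it is in state K1): it is classified as C.
By R9 (it carries flag F): it is on a waitlist.
By R11 (it is classified as C, it is on a waitlist): it meets criterion L.
By R15 (it is employed, it meets criterion H): it is classified as X.
By R17 (it carries flag E): it is a resident.
By R18 (it has a disability rating, it is tagged Z): it is classified as T.
By R23 (it is classified as X, it is in state K1, it meets the income test): it is classified as M1.
By R24 (it meets criterion D): it is in category D1.
By R25 (it is classified as M1, it meets criterion P1, it is classified as T): it satisfies condition G1.
By R27 (it is tagged J, it is eligible for tier B): it meets criterion B.
By R30 (it is exempt): it is tagged A.
By R31 (it is in state P, it is approved): it requires an interview.
By R32 (it is a resident, it is eligible for tier B, it is in state V1): it has attribute T1.
By R2 (it has attribute T1, it is enrolled full-time, it meets criterion H): it has dependents.
By R10 (it meets criterion B, it is in category D1): it is over 18.
By R19 (it is over 18, it requires an interview, it is tagged A): it is classified as W1.
By R22 (it satisfies condition G1): it receives a waiver.
By R29 (it has dependents, it has marker K): it carries flag S1.
By R16 (it receives a waiver, it meets criterion L): it is tagged Q.
By R26 (it is tagged Q): it carries flag M.
By R12 (it carries flag M, it carries flag S1, it is classified as W1): it is a first-time applicant.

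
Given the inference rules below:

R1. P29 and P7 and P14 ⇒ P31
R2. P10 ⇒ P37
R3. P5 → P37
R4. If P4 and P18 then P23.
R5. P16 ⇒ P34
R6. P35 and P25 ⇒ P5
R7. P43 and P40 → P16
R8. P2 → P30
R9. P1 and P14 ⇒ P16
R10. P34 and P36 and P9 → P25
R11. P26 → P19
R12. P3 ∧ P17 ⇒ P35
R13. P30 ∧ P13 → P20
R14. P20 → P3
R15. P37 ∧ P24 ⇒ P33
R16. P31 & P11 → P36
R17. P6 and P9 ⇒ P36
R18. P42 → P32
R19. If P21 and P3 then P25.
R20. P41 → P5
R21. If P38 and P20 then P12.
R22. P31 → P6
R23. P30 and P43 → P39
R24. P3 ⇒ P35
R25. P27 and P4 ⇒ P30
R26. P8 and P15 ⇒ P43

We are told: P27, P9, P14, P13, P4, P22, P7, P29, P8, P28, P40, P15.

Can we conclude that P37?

P31  (by R1: P29, P7, P14)
P6  (by R22: P31)
P30  (by R25: P27, P4)
P43  (by R26: P8, P15)
P16  (by R7: P43, P40)
P20  (by R13: P30, P13)
P3  (by R14: P20)
P36  (by R17: P6, P9)
P35  (by R24: P3)
P34  (by R5: P16)
P25  (by R10: P34, P36, P9)
P5  (by R6: P35, P25)
P37  (by R3: P5)

Yes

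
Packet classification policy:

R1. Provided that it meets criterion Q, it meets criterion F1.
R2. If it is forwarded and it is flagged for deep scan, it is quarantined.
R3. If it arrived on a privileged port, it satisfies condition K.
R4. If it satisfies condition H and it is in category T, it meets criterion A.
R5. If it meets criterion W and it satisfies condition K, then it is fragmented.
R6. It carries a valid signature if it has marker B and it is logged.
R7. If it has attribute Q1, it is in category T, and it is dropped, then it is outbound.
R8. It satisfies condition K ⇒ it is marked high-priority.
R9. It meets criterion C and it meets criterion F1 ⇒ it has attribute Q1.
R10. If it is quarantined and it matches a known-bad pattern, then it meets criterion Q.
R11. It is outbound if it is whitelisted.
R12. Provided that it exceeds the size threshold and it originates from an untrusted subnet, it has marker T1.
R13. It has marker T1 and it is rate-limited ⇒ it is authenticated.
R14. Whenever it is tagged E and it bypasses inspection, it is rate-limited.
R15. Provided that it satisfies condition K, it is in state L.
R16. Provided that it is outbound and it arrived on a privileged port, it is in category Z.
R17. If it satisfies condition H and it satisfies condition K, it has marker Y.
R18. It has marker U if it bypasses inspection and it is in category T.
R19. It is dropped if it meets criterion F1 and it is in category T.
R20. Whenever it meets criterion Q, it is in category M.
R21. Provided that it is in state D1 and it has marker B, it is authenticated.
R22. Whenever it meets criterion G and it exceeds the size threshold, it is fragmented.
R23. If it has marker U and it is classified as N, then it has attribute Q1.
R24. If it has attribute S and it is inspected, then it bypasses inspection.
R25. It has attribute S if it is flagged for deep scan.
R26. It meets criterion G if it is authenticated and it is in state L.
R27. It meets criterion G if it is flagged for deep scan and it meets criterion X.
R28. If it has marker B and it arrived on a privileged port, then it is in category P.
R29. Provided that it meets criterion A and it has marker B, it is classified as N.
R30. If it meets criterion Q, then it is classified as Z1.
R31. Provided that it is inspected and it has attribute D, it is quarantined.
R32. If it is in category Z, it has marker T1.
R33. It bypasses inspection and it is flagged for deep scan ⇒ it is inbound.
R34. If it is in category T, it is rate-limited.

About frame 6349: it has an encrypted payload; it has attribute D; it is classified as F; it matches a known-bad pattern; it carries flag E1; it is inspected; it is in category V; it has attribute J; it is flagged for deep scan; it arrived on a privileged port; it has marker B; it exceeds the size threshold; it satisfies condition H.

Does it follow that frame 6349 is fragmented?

Forward chaining from the given facts derives: satisfies condition K, is marked high-priority, is in state L, has marker Y, has attribute S, is in category P, is quarantined, meets criterion Q, is in category M, bypasses inspection, is classified as Z1, is inbound, meets criterion F1.
Rules concluding "it is fragmented": R5 needs "it meets criterion W"; R22 needs "it meets criterion G" — none of these are established.

No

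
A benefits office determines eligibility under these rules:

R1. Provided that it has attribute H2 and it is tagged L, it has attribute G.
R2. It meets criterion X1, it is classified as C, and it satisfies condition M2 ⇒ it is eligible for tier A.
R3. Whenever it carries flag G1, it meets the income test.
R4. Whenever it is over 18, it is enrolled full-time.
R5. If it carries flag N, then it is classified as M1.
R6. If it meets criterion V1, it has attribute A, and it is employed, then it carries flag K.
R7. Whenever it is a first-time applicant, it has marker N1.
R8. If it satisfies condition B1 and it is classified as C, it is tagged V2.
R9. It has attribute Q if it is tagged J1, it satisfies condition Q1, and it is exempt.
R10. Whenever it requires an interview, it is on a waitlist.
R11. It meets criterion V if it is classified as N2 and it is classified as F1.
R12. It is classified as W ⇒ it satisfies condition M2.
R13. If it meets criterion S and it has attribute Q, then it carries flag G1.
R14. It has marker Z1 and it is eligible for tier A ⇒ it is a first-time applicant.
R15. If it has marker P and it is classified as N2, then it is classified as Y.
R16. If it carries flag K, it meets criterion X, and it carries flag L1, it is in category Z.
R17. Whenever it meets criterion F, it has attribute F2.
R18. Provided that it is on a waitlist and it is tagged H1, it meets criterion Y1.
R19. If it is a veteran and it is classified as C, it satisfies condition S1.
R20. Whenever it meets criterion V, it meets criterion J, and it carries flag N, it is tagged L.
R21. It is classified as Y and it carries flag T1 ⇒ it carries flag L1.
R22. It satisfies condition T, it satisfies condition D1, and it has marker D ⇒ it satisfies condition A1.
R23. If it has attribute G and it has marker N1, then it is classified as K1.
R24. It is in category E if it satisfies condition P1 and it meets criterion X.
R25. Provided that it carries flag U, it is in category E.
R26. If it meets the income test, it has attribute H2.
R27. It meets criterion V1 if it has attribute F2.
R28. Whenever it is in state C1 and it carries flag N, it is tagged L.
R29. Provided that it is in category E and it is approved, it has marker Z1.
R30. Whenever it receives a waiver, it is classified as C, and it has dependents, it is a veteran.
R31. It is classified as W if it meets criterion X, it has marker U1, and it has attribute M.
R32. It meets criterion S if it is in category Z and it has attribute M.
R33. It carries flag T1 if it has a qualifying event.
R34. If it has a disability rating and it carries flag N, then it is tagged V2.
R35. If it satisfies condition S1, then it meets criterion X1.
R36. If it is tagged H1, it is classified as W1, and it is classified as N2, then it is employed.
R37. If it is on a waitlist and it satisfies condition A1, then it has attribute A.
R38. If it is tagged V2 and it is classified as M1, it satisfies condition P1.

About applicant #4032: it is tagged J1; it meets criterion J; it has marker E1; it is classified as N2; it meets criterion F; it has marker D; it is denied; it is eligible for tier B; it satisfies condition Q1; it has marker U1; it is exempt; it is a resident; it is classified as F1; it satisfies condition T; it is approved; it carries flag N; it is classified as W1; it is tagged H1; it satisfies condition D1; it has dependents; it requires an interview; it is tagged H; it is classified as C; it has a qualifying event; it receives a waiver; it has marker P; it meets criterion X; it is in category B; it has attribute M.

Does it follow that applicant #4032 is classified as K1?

Forward chaining from the given facts derives: is classified as M1, has attribute Q, is on a waitlist, meets criterion V, is classified as Y, has attribute F2, meets criterion Y1, is tagged L, satisfies condition A1, meets criterion V1, is a veteran, is classified as W, carries flag T1, is employed, has attribute A, carries flag K, satisfies condition M2, satisfies condition S1, carries flag L1, meets criterion X1, is eligible for tier A, is in category Z, meets criterion S, carries flag G1, meets the income test, has attribute H2, has attribute G.
The only rule concluding "it is classified as K1" is R23, which needs "it has marker N1"; that is never established.

No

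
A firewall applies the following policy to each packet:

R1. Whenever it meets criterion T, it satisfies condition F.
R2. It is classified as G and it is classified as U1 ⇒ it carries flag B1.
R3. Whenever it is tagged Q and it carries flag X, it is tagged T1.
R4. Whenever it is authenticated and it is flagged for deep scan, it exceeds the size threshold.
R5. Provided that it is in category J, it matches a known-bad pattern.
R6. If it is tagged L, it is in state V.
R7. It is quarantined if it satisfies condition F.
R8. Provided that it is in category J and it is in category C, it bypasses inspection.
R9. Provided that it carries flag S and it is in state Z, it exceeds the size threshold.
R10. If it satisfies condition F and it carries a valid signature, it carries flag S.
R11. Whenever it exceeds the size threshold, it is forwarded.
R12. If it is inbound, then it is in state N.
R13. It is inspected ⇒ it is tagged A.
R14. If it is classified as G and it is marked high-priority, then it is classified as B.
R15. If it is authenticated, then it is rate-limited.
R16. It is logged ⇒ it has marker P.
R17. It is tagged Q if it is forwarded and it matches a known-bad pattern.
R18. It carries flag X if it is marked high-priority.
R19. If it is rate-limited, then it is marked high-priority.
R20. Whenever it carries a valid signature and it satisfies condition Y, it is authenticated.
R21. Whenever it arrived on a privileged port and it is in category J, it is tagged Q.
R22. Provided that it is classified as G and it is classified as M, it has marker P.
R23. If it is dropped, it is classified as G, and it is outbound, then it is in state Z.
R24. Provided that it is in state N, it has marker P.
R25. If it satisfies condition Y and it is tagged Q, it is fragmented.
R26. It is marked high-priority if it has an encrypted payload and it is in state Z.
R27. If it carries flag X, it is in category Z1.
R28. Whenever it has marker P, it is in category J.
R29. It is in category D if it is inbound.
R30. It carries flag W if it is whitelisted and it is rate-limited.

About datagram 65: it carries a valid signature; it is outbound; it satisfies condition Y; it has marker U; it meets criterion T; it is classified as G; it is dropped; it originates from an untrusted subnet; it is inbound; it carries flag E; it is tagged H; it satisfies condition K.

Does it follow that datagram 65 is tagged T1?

By R1 (it meets criterion T): it satisfies condition F.
By R10 (it satisfies condition F, it carries a valid signature): it carries flag S.
By R12 (it is inbound): it is in state N.
By R20 (it carries a valid signature, it satisfies condition Y): it is authenticated.
By R23 (it is dropped, it is classified as G, it is outbound): it is in state Z.
By R24 (it is in state N): it has marker P.
By R28 (it has marker P): it is in category J.
By R5 (it is in category J): it matches a known-bad pattern.
By R9 (it carries flag S, it is in state Z): it exceeds the size threshold.
By R11 (it exceeds the size threshold): it is forwarded.
By R15 (it is authenticated): it is rate-limited.
By R17 (it is forwarded, it matches a known-bad pattern): it is tagged Q.
By R19 (it is rate-limited): it is marked high-priority.
By R18 (it is marked high-priority): it carries flag X.
By R3 (it is tagged Q, it carries flag X): it is tagged T1.

Yes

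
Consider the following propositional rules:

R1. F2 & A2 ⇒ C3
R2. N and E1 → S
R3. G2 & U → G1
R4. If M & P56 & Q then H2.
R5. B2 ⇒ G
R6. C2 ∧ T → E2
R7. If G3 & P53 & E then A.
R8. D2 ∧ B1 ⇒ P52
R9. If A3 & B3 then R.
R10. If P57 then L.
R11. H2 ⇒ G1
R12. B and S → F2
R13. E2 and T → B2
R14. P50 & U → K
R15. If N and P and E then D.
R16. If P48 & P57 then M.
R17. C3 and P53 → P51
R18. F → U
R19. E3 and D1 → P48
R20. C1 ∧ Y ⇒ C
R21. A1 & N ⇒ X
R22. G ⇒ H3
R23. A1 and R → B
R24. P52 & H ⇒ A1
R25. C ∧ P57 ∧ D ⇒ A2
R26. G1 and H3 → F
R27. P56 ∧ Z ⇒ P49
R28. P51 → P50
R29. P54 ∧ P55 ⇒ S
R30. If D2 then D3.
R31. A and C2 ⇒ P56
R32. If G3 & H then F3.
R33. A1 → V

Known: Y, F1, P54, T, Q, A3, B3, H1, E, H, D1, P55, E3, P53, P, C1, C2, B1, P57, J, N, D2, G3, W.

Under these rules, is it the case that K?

E2  (by R6: C2, T)
A  (by R7: G3, P53, E)
P52  (by R8: D2, B1)
R  (by R9: A3, B3)
B2  (by R13: E2, T)
D  (by R15: N, P, E)
P48  (by R19: E3, D1)
C  (by R20: C1, Y)
A1  (by R24: P52, H)
A2  (by R25: C, P57, D)
S  (by R29: P54, P55)
P56  (by R31: A, C2)
G  (by R5: B2)
M  (by R16: P48, P57)
H3  (by R22: G)
B  (by R23: A1, R)
H2  (by R4: M, P56, Q)
G1  (by R11: H2)
F2  (by R12: B, S)
F  (by R26: G1, H3)
C3  (by R1: F2, A2)
P51  (by R17: C3, P53)
U  (by R18: F)
P50  (by R28: P51)
K  (by R14: P50, U)

Yes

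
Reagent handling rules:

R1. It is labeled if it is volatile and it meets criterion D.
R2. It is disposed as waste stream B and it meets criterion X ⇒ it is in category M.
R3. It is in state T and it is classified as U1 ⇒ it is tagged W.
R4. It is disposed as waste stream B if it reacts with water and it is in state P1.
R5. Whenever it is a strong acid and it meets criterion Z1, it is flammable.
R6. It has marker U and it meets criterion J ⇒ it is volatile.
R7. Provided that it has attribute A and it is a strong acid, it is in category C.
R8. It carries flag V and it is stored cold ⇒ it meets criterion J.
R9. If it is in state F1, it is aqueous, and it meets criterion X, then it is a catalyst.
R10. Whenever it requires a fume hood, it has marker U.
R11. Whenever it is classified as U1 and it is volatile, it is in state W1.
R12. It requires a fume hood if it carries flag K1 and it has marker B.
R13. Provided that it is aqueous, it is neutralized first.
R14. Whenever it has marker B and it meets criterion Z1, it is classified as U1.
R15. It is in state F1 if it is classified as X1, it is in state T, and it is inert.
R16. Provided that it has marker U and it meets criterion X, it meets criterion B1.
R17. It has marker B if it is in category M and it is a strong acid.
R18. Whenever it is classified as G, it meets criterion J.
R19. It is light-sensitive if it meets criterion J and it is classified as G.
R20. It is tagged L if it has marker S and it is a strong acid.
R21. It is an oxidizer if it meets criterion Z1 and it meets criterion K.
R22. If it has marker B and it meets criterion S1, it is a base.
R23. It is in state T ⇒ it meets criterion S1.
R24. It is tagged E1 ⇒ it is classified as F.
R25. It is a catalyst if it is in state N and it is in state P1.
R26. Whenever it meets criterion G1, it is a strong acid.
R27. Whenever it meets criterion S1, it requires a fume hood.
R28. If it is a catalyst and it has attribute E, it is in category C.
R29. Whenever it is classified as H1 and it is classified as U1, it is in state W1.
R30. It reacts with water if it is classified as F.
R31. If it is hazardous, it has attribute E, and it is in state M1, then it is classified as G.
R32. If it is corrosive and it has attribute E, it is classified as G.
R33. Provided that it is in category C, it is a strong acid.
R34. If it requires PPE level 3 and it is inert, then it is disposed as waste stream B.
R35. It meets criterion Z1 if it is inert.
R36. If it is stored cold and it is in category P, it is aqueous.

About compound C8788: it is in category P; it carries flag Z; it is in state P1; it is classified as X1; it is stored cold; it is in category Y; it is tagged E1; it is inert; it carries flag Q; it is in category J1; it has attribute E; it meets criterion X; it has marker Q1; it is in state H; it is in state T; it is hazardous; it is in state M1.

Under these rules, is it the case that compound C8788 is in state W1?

Yes

By R15 (it is classified as X1, it is in state T, it is inert): it is in state F1.
By R23 (it is in state T): it meets criterion S1.
By R24 (it is tagged E1): it is classified as F.
By R27 (it meets criterion S1): it requires a fume hood.
By R30 (it is classified as F): it reacts with water.
By R31 (it is hazardous, it has attribute E, it is in state M1): it is classified as G.
By R35 (it is inert): it meets criterion Z1.
By R36 (it is stored cold, it is in category P): it is aqueous.
By R4 (it reacts with water, it is in state P1): it is disposed as waste stream B.
By R9 (it is in state F1, it is aqueous, it meets criterion X): it is a catalyst.
By R10 (it requires a fume hood): it has marker U.
By R18 (it is classified as G): it meets criterion J.
By R28 (it is a catalyst, it has attribute E): it is in category C.
By R33 (it is in category C): it is a strong acid.
By R2 (it is disposed as waste stream B, it meets criterion X): it is in category M.
By R6 (it has marker U, it meets criterion J): it is volatile.
By R17 (it is in category M, it is a strong acid): it has marker B.
By R14 (it has marker B, it meets criterion Z1): it is classified as U1.
By R11 (it is classified as U1, it is volatile): it is in state W1.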